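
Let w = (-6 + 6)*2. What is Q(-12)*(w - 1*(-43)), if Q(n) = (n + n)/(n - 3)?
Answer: 344/5 ≈ 68.800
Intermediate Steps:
Q(n) = 2*n/(-3 + n) (Q(n) = (2*n)/(-3 + n) = 2*n/(-3 + n))
w = 0 (w = 0*2 = 0)
Q(-12)*(w - 1*(-43)) = (2*(-12)/(-3 - 12))*(0 - 1*(-43)) = (2*(-12)/(-15))*(0 + 43) = (2*(-12)*(-1/15))*43 = (8/5)*43 = 344/5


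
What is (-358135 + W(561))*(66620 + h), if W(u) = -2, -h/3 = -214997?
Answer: -254854228707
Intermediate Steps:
h = 644991 (h = -3*(-214997) = 644991)
(-358135 + W(561))*(66620 + h) = (-358135 - 2)*(66620 + 644991) = -358137*711611 = -254854228707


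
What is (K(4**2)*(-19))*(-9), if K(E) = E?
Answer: 2736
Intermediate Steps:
(K(4**2)*(-19))*(-9) = (4**2*(-19))*(-9) = (16*(-19))*(-9) = -304*(-9) = 2736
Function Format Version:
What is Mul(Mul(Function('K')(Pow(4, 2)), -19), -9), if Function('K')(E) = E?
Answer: 2736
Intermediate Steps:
Mul(Mul(Function('K')(Pow(4, 2)), -19), -9) = Mul(Mul(Pow(4, 2), -19), -9) = Mul(Mul(16, -19), -9) = Mul(-304, -9) = 2736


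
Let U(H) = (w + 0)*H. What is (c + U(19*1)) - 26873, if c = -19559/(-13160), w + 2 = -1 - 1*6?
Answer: -355879481/13160 ≈ -27043.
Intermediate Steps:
w = -9 (w = -2 + (-1 - 1*6) = -2 + (-1 - 6) = -2 - 7 = -9)
c = 19559/13160 (c = -19559*(-1/13160) = 19559/13160 ≈ 1.4862)
U(H) = -9*H (U(H) = (-9 + 0)*H = -9*H)
(c + U(19*1)) - 26873 = (19559/13160 - 171) - 26873 = -2230801/13160 - 26873 = -355879481/13160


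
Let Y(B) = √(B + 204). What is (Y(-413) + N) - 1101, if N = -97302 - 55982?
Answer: -154385 + I*√209 ≈ -1.5439e+5 + 14.457*I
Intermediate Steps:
N = -153284
Y(B) = √(204 + B)
(Y(-413) + N) - 1101 = (√(204 - 413) - 153284) - 1101 = (√(-209) - 153284) - 1101 = (I*√209 - 153284) - 1101 = (-153284 + I*√209) - 1101 = -154385 + I*√209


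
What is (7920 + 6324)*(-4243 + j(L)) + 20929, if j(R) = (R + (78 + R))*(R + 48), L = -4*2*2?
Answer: -39449195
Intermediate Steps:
L = -16 (L = -8*2 = -16)
j(R) = (48 + R)*(78 + 2*R) (j(R) = (78 + 2*R)*(48 + R) = (48 + R)*(78 + 2*R))
(7920 + 6324)*(-4243 + j(L)) + 20929 = (7920 + 6324)*(-4243 + (3744 + 2*(-16)**2 + 174*(-16))) + 20929 = 14244*(-4243 + (3744 + 2*256 - 2784)) + 20929 = 14244*(-4243 + (3744 + 512 - 2784)) + 20929 = 14244*(-4243 + 1472) + 20929 = 14244*(-2771) + 20929 = -39470124 + 20929 = -39449195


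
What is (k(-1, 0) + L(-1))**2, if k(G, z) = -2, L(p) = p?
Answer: 9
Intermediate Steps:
(k(-1, 0) + L(-1))**2 = (-2 - 1)**2 = (-3)**2 = 9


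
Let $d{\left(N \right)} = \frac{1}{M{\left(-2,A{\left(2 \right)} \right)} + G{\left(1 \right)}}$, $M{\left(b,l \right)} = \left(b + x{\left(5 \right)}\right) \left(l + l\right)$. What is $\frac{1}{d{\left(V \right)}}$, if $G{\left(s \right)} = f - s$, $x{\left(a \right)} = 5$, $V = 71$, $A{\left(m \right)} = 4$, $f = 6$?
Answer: $29$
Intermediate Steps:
$M{\left(b,l \right)} = 2 l \left(5 + b\right)$ ($M{\left(b,l \right)} = \left(b + 5\right) \left(l + l\right) = \left(5 + b\right) 2 l = 2 l \left(5 + b\right)$)
$G{\left(s \right)} = 6 - s$
$d{\left(N \right)} = \frac{1}{29}$ ($d{\left(N \right)} = \frac{1}{2 \cdot 4 \left(5 - 2\right) + \left(6 - 1\right)} = \frac{1}{2 \cdot 4 \cdot 3 + \left(6 - 1\right)} = \frac{1}{24 + 5} = \frac{1}{29}$)
$\frac{1}{d{\left(V \right)}} = \frac{1}{\frac{1}{29}} = 29$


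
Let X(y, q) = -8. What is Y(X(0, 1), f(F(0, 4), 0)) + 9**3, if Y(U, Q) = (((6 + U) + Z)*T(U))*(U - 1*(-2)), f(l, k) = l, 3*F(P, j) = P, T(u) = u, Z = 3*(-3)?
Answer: 201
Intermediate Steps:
Z = -9
F(P, j) = P/3
Y(U, Q) = U*(-3 + U)*(2 + U) (Y(U, Q) = (((6 + U) - 9)*U)*(U - 1*(-2)) = ((-3 + U)*U)*(U + 2) = (U*(-3 + U))*(2 + U) = U*(-3 + U)*(2 + U))
Y(X(0, 1), f(F(0, 4), 0)) + 9**3 = -8*(-6 + (-8)**2 - 1*(-8)) + 9**3 = -8*(-6 + 64 + 8) + 729 = -8*66 + 729 = -528 + 729 = 201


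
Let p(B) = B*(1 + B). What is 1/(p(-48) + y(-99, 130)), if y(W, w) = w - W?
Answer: 1/2485 ≈ 0.00040241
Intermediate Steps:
1/(p(-48) + y(-99, 130)) = 1/(-48*(1 - 48) + (130 - 1*(-99))) = 1/(-48*(-47) + (130 + 99)) = 1/(2256 + 229) = 1/2485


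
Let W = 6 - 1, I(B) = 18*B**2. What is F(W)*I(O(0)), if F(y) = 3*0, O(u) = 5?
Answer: 0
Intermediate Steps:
W = 5
F(y) = 0
F(W)*I(O(0)) = 0*(18*5**2) = 0*(18*25) = 0*450 = 0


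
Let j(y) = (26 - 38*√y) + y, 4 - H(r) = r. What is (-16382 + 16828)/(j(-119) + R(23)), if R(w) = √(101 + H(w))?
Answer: -446/(93 - √82 + 38*I*√119) ≈ -0.2093 + 1.0335*I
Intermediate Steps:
H(r) = 4 - r
j(y) = 26 + y - 38*√y
R(w) = √(105 - w) (R(w) = √(101 + (4 - w)) = √(105 - w))
(-16382 + 16828)/(j(-119) + R(23)) = (-16382 + 16828)/((26 - 119 - 38*I*√119) + √(105 - 1*23)) = 446/((26 - 119 - 38*I*√119) + √(105 - 23)) = 446/((26 - 119 - 38*I*√119) + √82) = 446/((-93 - 38*I*√119) + √82) = 446/(-93 + √82 - 38*I*√119)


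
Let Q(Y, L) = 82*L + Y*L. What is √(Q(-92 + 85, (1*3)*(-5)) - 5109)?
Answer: I*√6234 ≈ 78.956*I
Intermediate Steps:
Q(Y, L) = 82*L + L*Y
√(Q(-92 + 85, (1*3)*(-5)) - 5109) = √(((1*3)*(-5))*(82 + (-92 + 85)) - 5109) = √((3*(-5))*(82 - 7) - 5109) = √(-15*75 - 5109) = √(-1125 - 5109) = √(-6234) = I*√6234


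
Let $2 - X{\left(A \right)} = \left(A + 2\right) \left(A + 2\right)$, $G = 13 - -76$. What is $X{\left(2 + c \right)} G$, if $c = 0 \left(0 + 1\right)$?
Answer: $-1246$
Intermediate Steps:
$c = 0$ ($c = 0 \cdot 1 = 0$)
$G = 89$ ($G = 13 + 76 = 89$)
$X{\left(A \right)} = 2 - \left(2 + A\right)^{2}$ ($X{\left(A \right)} = 2 - \left(A + 2\right) \left(A + 2\right) = 2 - \left(2 + A\right) \left(2 + A\right) = 2 - \left(2 + A\right)^{2}$)
$X{\left(2 + c \right)} G = \left(2 - \left(2 + \left(2 + 0\right)\right)^{2}\right) 89 = \left(2 - \left(2 + 2\right)^{2}\right) 89 = \left(2 - 4^{2}\right) 89 = \left(2 - 16\right) 89 = \left(-14\right) 89 = -1246$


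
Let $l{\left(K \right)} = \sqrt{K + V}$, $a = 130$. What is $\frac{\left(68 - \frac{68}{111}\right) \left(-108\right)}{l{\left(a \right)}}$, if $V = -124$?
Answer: $- \frac{44880 \sqrt{6}}{37} \approx -2971.2$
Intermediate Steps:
$l{\left(K \right)} = \sqrt{-124 + K}$ ($l{\left(K \right)} = \sqrt{K - 124} = \sqrt{-124 + K}$)
$\frac{\left(68 - \frac{68}{111}\right) \left(-108\right)}{l{\left(a \right)}} = \frac{\left(68 - \frac{68}{111}\right) \left(-108\right)}{\sqrt{-124 + 130}} = \frac{\left(68 - \frac{68}{111}\right) \left(-108\right)}{\sqrt{6}} = \left(68 - \frac{68}{111}\right) \left(-108\right) \frac{\sqrt{6}}{6} = \frac{7480}{111} \left(-108\right) \frac{\sqrt{6}}{6} = - \frac{269280 \frac{\sqrt{6}}{6}}{37} = - \frac{44880 \sqrt{6}}{37}$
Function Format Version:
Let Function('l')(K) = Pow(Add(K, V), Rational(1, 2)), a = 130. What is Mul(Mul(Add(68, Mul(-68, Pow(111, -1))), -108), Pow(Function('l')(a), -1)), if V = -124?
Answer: Mul(Rational(-44880, 37), Pow(6, Rational(1, 2))) ≈ -2971.2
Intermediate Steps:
Function('l')(K) = Pow(Add(-124, K), Rational(1, 2)) (Function('l')(K) = Pow(Add(K, -124), Rational(1, 2)) = Pow(Add(-124, K), Rational(1, 2)))
Mul(Mul(Add(68, Mul(-68, Pow(111, -1))), -108), Pow(Function('l')(a), -1)) = Mul(Mul(Add(68, Mul(-68, Pow(111, -1))), -108), Pow(Pow(Add(-124, 130), Rational(1, 2)), -1)) = Mul(Mul(Add(68, Mul(-68, Rational(1, 111))), -108), Pow(Pow(6, Rational(1, 2)), -1)) = Mul(Mul(Add(68, Rational(-68, 111)), -108), Mul(Rational(1, 6), Pow(6, Rational(1, 2)))) = Mul(Mul(Rational(7480, 111), -108), Mul(Rational(1, 6), Pow(6, Rational(1, 2)))) = Mul(Rational(-269280, 37), Mul(Rational(1, 6), Pow(6, Rational(1, 2)))) = Mul(Rational(-44880, 37), Pow(6, Rational(1, 2)))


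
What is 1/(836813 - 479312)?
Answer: 1/357501 ≈ 2.7972e-6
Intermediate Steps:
1/(836813 - 479312) = 1/357501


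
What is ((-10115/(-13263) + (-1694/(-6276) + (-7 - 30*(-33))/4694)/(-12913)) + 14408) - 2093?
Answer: 2589077248097559202/210224679535239 ≈ 12316.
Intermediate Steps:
((-10115/(-13263) + (-1694/(-6276) + (-7 - 30*(-33))/4694)/(-12913)) + 14408) - 2093 = ((-10115*(-1/13263) + (-1694*(-1/6276) + (-7 + 990)*(1/4694))*(-1/12913)) + 14408) - 2093 = ((10115/13263 + (847/3138 + 983*(1/4694))*(-1/12913)) + 14408) - 2093 = ((10115/13263 + (847/3138 + 983/4694)*(-1/12913)) + 14408) - 2093 = ((10115/13263 + (1765118/3682443)*(-1/12913)) + 14408) - 2093 = ((10115/13263 - 1765118/47551386459) + 14408) - 2093 = (160319621090917/210224679535239 + 14408) - 2093 = 3029077502364814429/210224679535239 - 2093 = 2589077248097559202/210224679535239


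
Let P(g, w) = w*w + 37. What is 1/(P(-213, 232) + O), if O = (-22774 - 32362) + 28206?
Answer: 1/26931 ≈ 3.7132e-5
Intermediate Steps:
P(g, w) = 37 + w² (P(g, w) = w² + 37 = 37 + w²)
O = -26930 (O = -55136 + 28206 = -26930)
1/(P(-213, 232) + O) = 1/((37 + 232²) - 26930) = 1/((37 + 53824) - 26930) = 1/(53861 - 26930) = 1/26931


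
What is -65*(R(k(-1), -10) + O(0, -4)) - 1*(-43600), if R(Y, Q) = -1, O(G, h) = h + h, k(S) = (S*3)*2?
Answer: 44185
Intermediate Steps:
k(S) = 6*S (k(S) = (3*S)*2 = 6*S)
O(G, h) = 2*h
-65*(R(k(-1), -10) + O(0, -4)) - 1*(-43600) = -65*(-1 + 2*(-4)) - 1*(-43600) = -65*(-1 - 8) + 43600 = -65*(-9) + 43600 = 585 + 43600 = 44185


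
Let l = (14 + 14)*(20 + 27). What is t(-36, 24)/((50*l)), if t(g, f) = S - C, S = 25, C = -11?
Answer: 9/16450 ≈ 0.00054711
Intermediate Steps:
l = 1316 (l = 28*47 = 1316)
t(g, f) = 36 (t(g, f) = 25 - 1*(-11) = 25 + 11 = 36)
t(-36, 24)/((50*l)) = 36/((50*1316)) = 36/65800 = 36*(1/65800) = 9/16450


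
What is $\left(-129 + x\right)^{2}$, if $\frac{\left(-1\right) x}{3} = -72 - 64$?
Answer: $77841$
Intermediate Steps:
$x = 408$ ($x = - 3 \left(-72 - 64\right) = \left(-3\right) \left(-136\right) = 408$)
$\left(-129 + x\right)^{2} = \left(-129 + 408\right)^{2} = 279^{2} = 77841$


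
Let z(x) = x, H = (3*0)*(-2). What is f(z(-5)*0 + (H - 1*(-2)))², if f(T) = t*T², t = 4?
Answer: 256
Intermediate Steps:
H = 0 (H = 0*(-2) = 0)
f(T) = 4*T²
f(z(-5)*0 + (H - 1*(-2)))² = (4*(-5*0 + (0 - 1*(-2)))²)² = (4*(0 + (0 + 2))²)² = (4*(0 + 2)²)² = (4*2²)² = (4*4)² = 16² = 256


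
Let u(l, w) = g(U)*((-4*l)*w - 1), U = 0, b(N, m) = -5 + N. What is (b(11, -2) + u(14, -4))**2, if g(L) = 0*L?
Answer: 36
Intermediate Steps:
g(L) = 0
u(l, w) = 0 (u(l, w) = 0*((-4*l)*w - 1) = 0*(-4*l*w - 1) = 0*(-1 - 4*l*w) = 0)
(b(11, -2) + u(14, -4))**2 = ((-5 + 11) + 0)**2 = (6 + 0)**2 = 6**2 = 36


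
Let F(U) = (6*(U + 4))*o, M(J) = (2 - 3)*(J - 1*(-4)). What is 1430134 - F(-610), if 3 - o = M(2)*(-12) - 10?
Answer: 1215610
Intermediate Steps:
M(J) = -4 - J (M(J) = -(J + 4) = -(4 + J) = -4 - J)
o = -59 (o = 3 - ((-4 - 1*2)*(-12) - 10) = 3 - ((-4 - 2)*(-12) - 10) = 3 - (-6*(-12) - 10) = 3 - (72 - 10) = 3 - 1*62 = 3 - 62 = -59)
F(U) = -1416 - 354*U (F(U) = (6*(U + 4))*(-59) = (6*(4 + U))*(-59) = (24 + 6*U)*(-59) = -1416 - 354*U)
1430134 - F(-610) = 1430134 - (-1416 - 354*(-610)) = 1430134 - (-1416 + 215940) = 1430134 - 1*214524 = 1430134 - 214524 = 1215610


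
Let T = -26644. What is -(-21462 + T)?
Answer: 48106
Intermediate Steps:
-(-21462 + T) = -(-21462 - 26644) = -1*(-48106) = 48106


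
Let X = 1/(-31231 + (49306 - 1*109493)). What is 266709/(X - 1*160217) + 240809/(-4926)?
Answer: -3647167192866175/72149731424682 ≈ -50.550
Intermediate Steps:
X = -1/91418 (X = 1/(-31231 + (49306 - 109493)) = 1/(-31231 - 60187) = 1/(-91418) = -1/91418 ≈ -1.0939e-5)
266709/(X - 1*160217) + 240809/(-4926) = 266709/(-1/91418 - 1*160217) + 240809/(-4926) = 266709/(-1/91418 - 160217) + 240809*(-1/4926) = 266709/(-14646717707/91418) - 240809/4926 = 266709*(-91418/14646717707) - 240809/4926 = -24382003362/14646717707 - 240809/4926 = -3647167192866175/72149731424682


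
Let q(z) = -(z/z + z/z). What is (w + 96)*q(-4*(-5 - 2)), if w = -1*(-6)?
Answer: -204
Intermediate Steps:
w = 6
q(z) = -2 (q(z) = -(1 + 1) = -1*2 = -2)
(w + 96)*q(-4*(-5 - 2)) = (6 + 96)*(-2) = 102*(-2) = -204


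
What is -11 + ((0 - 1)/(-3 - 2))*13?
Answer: -42/5 ≈ -8.4000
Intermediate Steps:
-11 + ((0 - 1)/(-3 - 2))*13 = -11 - 1/(-5)*13 = -11 - 1*(-1/5)*13 = -11 + (1/5)*13 = -11 + 13/5 = -42/5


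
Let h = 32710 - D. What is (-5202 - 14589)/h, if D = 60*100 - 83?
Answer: -2199/2977 ≈ -0.73866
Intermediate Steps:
D = 5917 (D = 6000 - 83 = 5917)
h = 26793 (h = 32710 - 1*5917 = 32710 - 5917 = 26793)
(-5202 - 14589)/h = (-5202 - 14589)/26793 = -19791*1/26793 = -2199/2977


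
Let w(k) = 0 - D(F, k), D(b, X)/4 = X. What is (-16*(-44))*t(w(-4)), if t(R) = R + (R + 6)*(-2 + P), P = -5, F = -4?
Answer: -97152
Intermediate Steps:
D(b, X) = 4*X
w(k) = -4*k (w(k) = 0 - 4*k = -4*k)
t(R) = -42 - 6*R (t(R) = R + (R + 6)*(-2 - 5) = R + (6 + R)*(-7) = R + (-42 - 7*R) = -42 - 6*R)
(-16*(-44))*t(w(-4)) = (-16*(-44))*(-42 - (-24)*(-4)) = 704*(-42 - 6*16) = 704*(-42 - 96) = 704*(-138) = -97152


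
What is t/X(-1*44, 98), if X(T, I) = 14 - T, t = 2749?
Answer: 2749/58 ≈ 47.397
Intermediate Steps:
t/X(-1*44, 98) = 2749/(14 - (-1)*44) = 2749/(14 - 1*(-44)) = 2749/(14 + 44) = 2749/58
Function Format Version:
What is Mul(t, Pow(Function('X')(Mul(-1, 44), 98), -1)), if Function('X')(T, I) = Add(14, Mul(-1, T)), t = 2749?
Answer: Rational(2749, 58) ≈ 47.397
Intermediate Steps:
Mul(t, Pow(Function('X')(Mul(-1, 44), 98), -1)) = Mul(2749, Pow(Add(14, Mul(-1, Mul(-1, 44))), -1)) = Mul(2749, Pow(Add(14, Mul(-1, -44)), -1)) = Mul(2749, Pow(Add(14, 44), -1)) = Mul(2749, Pow(58, -1)) = Mul(2749, Rational(1, 58)) = Rational(2749, 58)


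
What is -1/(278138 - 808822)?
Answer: 1/530684 ≈ 1.8844e-6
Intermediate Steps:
-1/(278138 - 808822) = -1/(-530684) = -1*(-1/530684) = 1/530684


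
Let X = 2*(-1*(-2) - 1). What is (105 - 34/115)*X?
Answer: 24082/115 ≈ 209.41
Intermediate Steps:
X = 2 (X = 2*(2 - 1) = 2*1 = 2)
(105 - 34/115)*X = (105 - 34/115)*2 = (12041/115)*2 = 24082/115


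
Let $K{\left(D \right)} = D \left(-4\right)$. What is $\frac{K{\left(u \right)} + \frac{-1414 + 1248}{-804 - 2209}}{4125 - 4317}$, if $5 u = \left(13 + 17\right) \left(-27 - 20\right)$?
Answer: $- \frac{1699415}{289248} \approx -5.8753$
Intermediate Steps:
$u = -282$ ($u = \frac{\left(13 + 17\right) \left(-27 - 20\right)}{5} = \frac{30 \left(-47\right)}{5} = \frac{1}{5} \left(-1410\right) = -282$)
$K{\left(D \right)} = - 4 D$
$\frac{K{\left(u \right)} + \frac{-1414 + 1248}{-804 - 2209}}{4125 - 4317} = \frac{\left(-4\right) \left(-282\right) + \frac{-1414 + 1248}{-804 - 2209}}{4125 - 4317} = \frac{1128 - \frac{166}{-3013}}{-192} = \left(1128 - - \frac{166}{3013}\right) \left(- \frac{1}{192}\right) = \left(1128 + \frac{166}{3013}\right) \left(- \frac{1}{192}\right) = \frac{3398830}{3013} \left(- \frac{1}{192}\right) = - \frac{1699415}{289248}$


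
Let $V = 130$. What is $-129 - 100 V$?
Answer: $-13129$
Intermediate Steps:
$-129 - 100 V = -129 - 13000 = -13129$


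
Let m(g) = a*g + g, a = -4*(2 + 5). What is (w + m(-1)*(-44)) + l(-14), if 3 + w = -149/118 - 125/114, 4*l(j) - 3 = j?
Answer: -16090061/13452 ≈ -1196.1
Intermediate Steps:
l(j) = 3/4 + j/4
a = -28 (a = -4*7 = -28)
m(g) = -27*g (m(g) = -28*g + g = -27*g)
w = -18023/3363 (w = -3 + (-149/118 - 125/114) = -3 - 7934/3363 = -18023/3363 ≈ -5.3592)
(w + m(-1)*(-44)) + l(-14) = (-18023/3363 - 27*(-1)*(-44)) + (3/4 + (1/4)*(-14)) = (-18023/3363 + 27*(-44)) + (3/4 - 7/2) = (-18023/3363 - 1188) - 11/4 = -4013267/3363 - 11/4 = -16090061/13452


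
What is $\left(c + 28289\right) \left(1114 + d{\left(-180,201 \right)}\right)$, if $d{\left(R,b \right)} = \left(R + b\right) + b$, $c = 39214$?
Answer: $90184008$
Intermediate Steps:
$d{\left(R,b \right)} = R + 2 b$
$\left(c + 28289\right) \left(1114 + d{\left(-180,201 \right)}\right) = \left(39214 + 28289\right) \left(1114 + \left(-180 + 2 \cdot 201\right)\right) = 67503 \left(1114 + \left(-180 + 402\right)\right) = 67503 \left(1114 + 222\right) = 67503 \cdot 1336 = 90184008$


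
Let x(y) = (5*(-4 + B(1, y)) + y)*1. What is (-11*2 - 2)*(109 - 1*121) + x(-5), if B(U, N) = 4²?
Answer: 343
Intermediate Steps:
B(U, N) = 16
x(y) = 60 + y (x(y) = (5*(-4 + 16) + y)*1 = (5*12 + y)*1 = (60 + y)*1 = 60 + y)
(-11*2 - 2)*(109 - 1*121) + x(-5) = (-11*2 - 2)*(109 - 1*121) + (60 - 5) = (-22 - 2)*(109 - 121) + 55 = -24*(-12) + 55 = 288 + 55 = 343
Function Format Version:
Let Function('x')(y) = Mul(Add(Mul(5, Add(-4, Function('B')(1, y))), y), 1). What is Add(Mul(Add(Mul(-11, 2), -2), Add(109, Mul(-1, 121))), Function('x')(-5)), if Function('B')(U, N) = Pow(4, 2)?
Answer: 343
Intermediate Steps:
Function('B')(U, N) = 16
Function('x')(y) = Add(60, y) (Function('x')(y) = Mul(Add(Mul(5, Add(-4, 16)), y), 1) = Mul(Add(Mul(5, 12), y), 1) = Mul(Add(60, y), 1) = Add(60, y))
Add(Mul(Add(Mul(-11, 2), -2), Add(109, Mul(-1, 121))), Function('x')(-5)) = Add(Mul(Add(Mul(-11, 2), -2), Add(109, Mul(-1, 121))), Add(60, -5)) = Add(Mul(Add(-22, -2), Add(109, -121)), 55) = Add(Mul(-24, -12), 55) = Add(288, 55) = 343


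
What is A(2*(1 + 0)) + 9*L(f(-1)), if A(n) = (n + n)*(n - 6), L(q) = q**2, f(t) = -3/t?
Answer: 65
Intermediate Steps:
A(n) = 2*n*(-6 + n) (A(n) = (2*n)*(-6 + n) = 2*n*(-6 + n))
A(2*(1 + 0)) + 9*L(f(-1)) = 2*(2*(1 + 0))*(-6 + 2*(1 + 0)) + 9*(-3/(-1))**2 = 2*(2*1)*(-6 + 2*1) + 9*(-3*(-1))**2 = 2*2*(-6 + 2) + 9*3**2 = 2*2*(-4) + 9*9 = -16 + 81 = 65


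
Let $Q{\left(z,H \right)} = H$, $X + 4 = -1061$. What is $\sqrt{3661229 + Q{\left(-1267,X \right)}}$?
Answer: $2 \sqrt{915041} \approx 1913.2$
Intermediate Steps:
$X = -1065$ ($X = -4 - 1061 = -1065$)
$\sqrt{3661229 + Q{\left(-1267,X \right)}} = \sqrt{3661229 - 1065} = \sqrt{3660164} = 2 \sqrt{915041}$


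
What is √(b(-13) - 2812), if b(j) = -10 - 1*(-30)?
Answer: 2*I*√698 ≈ 52.839*I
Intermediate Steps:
b(j) = 20 (b(j) = -10 + 30 = 20)
√(b(-13) - 2812) = √(20 - 2812) = √(-2792) = 2*I*√698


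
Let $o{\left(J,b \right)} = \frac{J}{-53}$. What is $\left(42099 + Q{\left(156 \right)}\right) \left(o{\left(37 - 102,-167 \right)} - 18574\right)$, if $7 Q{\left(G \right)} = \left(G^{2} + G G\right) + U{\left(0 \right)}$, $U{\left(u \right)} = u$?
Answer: $- \frac{337993741305}{371} \approx -9.1103 \cdot 10^{8}$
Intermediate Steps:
$o{\left(J,b \right)} = - \frac{J}{53}$ ($o{\left(J,b \right)} = J \left(- \frac{1}{53}\right) = - \frac{J}{53}$)
$Q{\left(G \right)} = \frac{2 G^{2}}{7}$ ($Q{\left(G \right)} = \frac{\left(G^{2} + G G\right) + 0}{7} = \frac{\left(G^{2} + G^{2}\right) + 0}{7} = \frac{2 G^{2} + 0}{7} = \frac{2 G^{2}}{7}$)
$\left(42099 + Q{\left(156 \right)}\right) \left(o{\left(37 - 102,-167 \right)} - 18574\right) = \left(42099 + \frac{2 \cdot 156^{2}}{7}\right) \left(- \frac{37 - 102}{53} - 18574\right) = \left(42099 + \frac{2}{7} \cdot 24336\right) \left(- \frac{37 - 102}{53} - 18574\right) = \left(42099 + \frac{48672}{7}\right) \left(\left(- \frac{1}{53}\right) \left(-65\right) - 18574\right) = \frac{343365 \left(\frac{65}{53} - 18574\right)}{7} = \frac{343365}{7} \left(- \frac{984357}{53}\right) = - \frac{337993741305}{371}$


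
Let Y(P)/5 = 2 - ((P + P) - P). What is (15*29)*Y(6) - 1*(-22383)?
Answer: 13683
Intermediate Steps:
Y(P) = 10 - 5*P (Y(P) = 5*(2 - ((P + P) - P)) = 5*(2 - (2*P - P)) = 5*(2 - P) = 10 - 5*P)
(15*29)*Y(6) - 1*(-22383) = (15*29)*(10 - 5*6) - 1*(-22383) = 435*(10 - 30) + 22383 = 435*(-20) + 22383 = -8700 + 22383 = 13683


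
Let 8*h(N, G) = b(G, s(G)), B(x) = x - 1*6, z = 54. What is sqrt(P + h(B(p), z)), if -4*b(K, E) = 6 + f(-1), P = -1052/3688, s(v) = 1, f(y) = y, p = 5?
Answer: I*sqrt(6004986)/3688 ≈ 0.66445*I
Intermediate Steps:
B(x) = -6 + x (B(x) = x - 6 = -6 + x)
P = -263/922 (P = -1052*1/3688 = -263/922 ≈ -0.28525)
b(K, E) = -5/4 (b(K, E) = -(6 - 1)/4 = -1/4*5 = -5/4)
h(N, G) = -5/32 (h(N, G) = (1/8)*(-5/4) = -5/32)
sqrt(P + h(B(p), z)) = sqrt(-263/922 - 5/32) = sqrt(-6513/14752) = I*sqrt(6004986)/3688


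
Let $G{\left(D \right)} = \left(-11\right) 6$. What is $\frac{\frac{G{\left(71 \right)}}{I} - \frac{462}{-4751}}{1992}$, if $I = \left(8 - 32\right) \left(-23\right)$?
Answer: $- \frac{9757}{870687264} \approx -1.1206 \cdot 10^{-5}$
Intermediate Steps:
$G{\left(D \right)} = -66$
$I = 552$ ($I = \left(-24\right) \left(-23\right) = 552$)
$\frac{\frac{G{\left(71 \right)}}{I} - \frac{462}{-4751}}{1992} = \frac{- \frac{66}{552} - \frac{462}{-4751}}{1992} = \left(\left(-66\right) \frac{1}{552} - - \frac{462}{4751}\right) \frac{1}{1992} = \left(- \frac{11}{92} + \frac{462}{4751}\right) \frac{1}{1992} = \left(- \frac{9757}{437092}\right) \frac{1}{1992} = - \frac{9757}{870687264}$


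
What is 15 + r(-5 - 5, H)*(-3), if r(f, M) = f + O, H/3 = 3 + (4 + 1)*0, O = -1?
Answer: 48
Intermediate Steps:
H = 9 (H = 3*(3 + (4 + 1)*0) = 3*(3 + 5*0) = 3*(3 + 0) = 3*3 = 9)
r(f, M) = -1 + f (r(f, M) = f - 1 = -1 + f)
15 + r(-5 - 5, H)*(-3) = 15 + (-1 + (-5 - 5))*(-3) = 15 + (-1 - 10)*(-3) = 15 - 11*(-3) = 15 + 33 = 48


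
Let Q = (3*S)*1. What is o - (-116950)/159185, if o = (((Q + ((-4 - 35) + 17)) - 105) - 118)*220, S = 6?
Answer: -1589916390/31837 ≈ -49939.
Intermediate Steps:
Q = 18 (Q = (3*6)*1 = 18*1 = 18)
o = -49940 (o = (((18 + ((-4 - 35) + 17)) - 105) - 118)*220 = (((18 + (-39 + 17)) - 105) - 118)*220 = (((18 - 22) - 105) - 118)*220 = ((-4 - 105) - 118)*220 = (-109 - 118)*220 = -227*220 = -49940)
o - (-116950)/159185 = -49940 - (-116950)/159185 = -49940 - 1*(-23390/31837) = -49940 + 23390/31837 = -1589916390/31837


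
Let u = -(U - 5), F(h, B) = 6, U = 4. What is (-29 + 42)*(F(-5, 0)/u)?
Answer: 78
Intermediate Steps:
u = 1 (u = -(4 - 5) = -1*(-1) = 1)
(-29 + 42)*(F(-5, 0)/u) = (-29 + 42)*(6/1) = 13*(6*1) = 13*6 = 78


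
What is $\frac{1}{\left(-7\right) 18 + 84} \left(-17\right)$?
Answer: $\frac{17}{42} \approx 0.40476$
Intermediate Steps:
$\frac{1}{\left(-7\right) 18 + 84} \left(-17\right) = \frac{1}{-126 + 84} \left(-17\right) = \frac{1}{-42} \left(-17\right) = \left(- \frac{1}{42}\right) \left(-17\right) = \frac{17}{42}$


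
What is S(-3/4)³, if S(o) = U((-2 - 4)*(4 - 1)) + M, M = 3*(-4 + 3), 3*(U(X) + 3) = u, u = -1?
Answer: -6859/27 ≈ -254.04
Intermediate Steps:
U(X) = -10/3 (U(X) = -3 + (⅓)*(-1) = -3 - ⅓ = -10/3)
M = -3 (M = 3*(-1) = -3)
S(o) = -19/3 (S(o) = -10/3 - 3 = -19/3)
S(-3/4)³ = (-19/3)³ = -6859/27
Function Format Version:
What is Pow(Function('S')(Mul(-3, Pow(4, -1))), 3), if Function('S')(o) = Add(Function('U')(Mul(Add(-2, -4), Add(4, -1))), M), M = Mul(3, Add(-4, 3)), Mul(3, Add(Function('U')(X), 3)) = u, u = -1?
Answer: Rational(-6859, 27) ≈ -254.04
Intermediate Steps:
Function('U')(X) = Rational(-10, 3) (Function('U')(X) = Add(-3, Mul(Rational(1, 3), -1)) = Add(-3, Rational(-1, 3)) = Rational(-10, 3))
M = -3 (M = Mul(3, -1) = -3)
Function('S')(o) = Rational(-19, 3) (Function('S')(o) = Add(Rational(-10, 3), -3) = Rational(-19, 3))
Pow(Function('S')(Mul(-3, Pow(4, -1))), 3) = Pow(Rational(-19, 3), 3) = Rational(-6859, 27)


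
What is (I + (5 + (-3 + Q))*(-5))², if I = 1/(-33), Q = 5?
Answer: 1336336/1089 ≈ 1227.1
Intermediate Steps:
I = -1/33 ≈ -0.030303
(I + (5 + (-3 + Q))*(-5))² = (-1/33 + (5 + (-3 + 5))*(-5))² = (-1/33 + (5 + 2)*(-5))² = (-1/33 + 7*(-5))² = (-1/33 - 35)² = (-1156/33)² = 1336336/1089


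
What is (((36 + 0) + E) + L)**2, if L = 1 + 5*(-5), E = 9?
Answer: 441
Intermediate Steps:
L = -24 (L = 1 - 25 = -24)
(((36 + 0) + E) + L)**2 = (((36 + 0) + 9) - 24)**2 = ((36 + 9) - 24)**2 = (45 - 24)**2 = 21**2 = 441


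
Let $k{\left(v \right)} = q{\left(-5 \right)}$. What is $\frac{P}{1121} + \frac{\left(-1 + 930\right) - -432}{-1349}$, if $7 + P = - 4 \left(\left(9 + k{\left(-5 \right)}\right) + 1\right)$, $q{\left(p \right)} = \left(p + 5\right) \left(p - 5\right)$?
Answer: $- \frac{83636}{79591} \approx -1.0508$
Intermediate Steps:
$q{\left(p \right)} = \left(-5 + p\right) \left(5 + p\right)$ ($q{\left(p \right)} = \left(5 + p\right) \left(-5 + p\right) = \left(-5 + p\right) \left(5 + p\right)$)
$k{\left(v \right)} = 0$ ($k{\left(v \right)} = -25 + \left(-5\right)^{2} = -25 + 25 = 0$)
$P = -47$ ($P = -7 - 4 \left(\left(9 + 0\right) + 1\right) = -7 - 4 \left(9 + 1\right) = -7 - 40 = -47$)
$\frac{P}{1121} + \frac{\left(-1 + 930\right) - -432}{-1349} = - \frac{47}{1121} + \frac{\left(-1 + 930\right) - -432}{-1349} = \left(-47\right) \frac{1}{1121} + \left(929 + 432\right) \left(- \frac{1}{1349}\right) = - \frac{47}{1121} + 1361 \left(- \frac{1}{1349}\right) = - \frac{47}{1121} - \frac{1361}{1349} = - \frac{83636}{79591}$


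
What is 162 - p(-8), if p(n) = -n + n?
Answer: 162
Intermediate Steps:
p(n) = 0
162 - p(-8) = 162 - 1*0 = 162 + 0 = 162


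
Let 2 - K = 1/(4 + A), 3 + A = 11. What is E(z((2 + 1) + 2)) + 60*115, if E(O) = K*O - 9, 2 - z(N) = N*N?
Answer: 82163/12 ≈ 6846.9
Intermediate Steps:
A = 8 (A = -3 + 11 = 8)
K = 23/12 (K = 2 - 1/(4 + 8) = 2 - 1/12 = 23/12 ≈ 1.9167)
z(N) = 2 - N**2 (z(N) = 2 - N*N = 2 - N**2)
E(O) = -9 + 23*O/12 (E(O) = 23*O/12 - 9 = -9 + 23*O/12)
E(z((2 + 1) + 2)) + 60*115 = (-9 + 23*(2 - ((2 + 1) + 2)**2)/12) + 60*115 = (-9 + 23*(2 - (3 + 2)**2)/12) + 6900 = (-9 + 23*(2 - 1*5**2)/12) + 6900 = (-9 + 23*(2 - 1*25)/12) + 6900 = (-9 + 23*(2 - 25)/12) + 6900 = (-9 + (23/12)*(-23)) + 6900 = (-9 - 529/12) + 6900 = -637/12 + 6900 = 82163/12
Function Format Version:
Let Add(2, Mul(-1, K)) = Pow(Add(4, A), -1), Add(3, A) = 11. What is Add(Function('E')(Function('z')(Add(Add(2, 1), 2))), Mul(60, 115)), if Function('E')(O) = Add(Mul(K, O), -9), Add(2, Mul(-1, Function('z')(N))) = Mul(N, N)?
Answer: Rational(82163, 12) ≈ 6846.9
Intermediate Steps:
A = 8 (A = Add(-3, 11) = 8)
K = Rational(23, 12) (K = Add(2, Mul(-1, Pow(Add(4, 8), -1))) = Add(2, Mul(-1, Pow(12, -1))) = Add(2, Mul(-1, Rational(1, 12))) = Add(2, Rational(-1, 12)) = Rational(23, 12) ≈ 1.9167)
Function('z')(N) = Add(2, Mul(-1, Pow(N, 2))) (Function('z')(N) = Add(2, Mul(-1, Mul(N, N))) = Add(2, Mul(-1, Pow(N, 2))))
Function('E')(O) = Add(-9, Mul(Rational(23, 12), O)) (Function('E')(O) = Add(Mul(Rational(23, 12), O), -9) = Add(-9, Mul(Rational(23, 12), O)))
Add(Function('E')(Function('z')(Add(Add(2, 1), 2))), Mul(60, 115)) = Add(Add(-9, Mul(Rational(23, 12), Add(2, Mul(-1, Pow(Add(Add(2, 1), 2), 2))))), Mul(60, 115)) = Add(Add(-9, Mul(Rational(23, 12), Add(2, Mul(-1, Pow(Add(3, 2), 2))))), 6900) = Add(Add(-9, Mul(Rational(23, 12), Add(2, Mul(-1, Pow(5, 2))))), 6900) = Add(Add(-9, Mul(Rational(23, 12), Add(2, Mul(-1, 25)))), 6900) = Add(Add(-9, Mul(Rational(23, 12), Add(2, -25))), 6900) = Add(Add(-9, Mul(Rational(23, 12), -23)), 6900) = Add(Add(-9, Rational(-529, 12)), 6900) = Add(Rational(-637, 12), 6900) = Rational(82163, 12)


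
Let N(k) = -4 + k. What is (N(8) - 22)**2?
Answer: 324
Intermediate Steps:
(N(8) - 22)**2 = ((-4 + 8) - 22)**2 = (4 - 22)**2 = (-18)**2 = 324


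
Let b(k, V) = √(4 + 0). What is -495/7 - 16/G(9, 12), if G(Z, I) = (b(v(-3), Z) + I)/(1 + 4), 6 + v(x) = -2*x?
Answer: -535/7 ≈ -76.429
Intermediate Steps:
v(x) = -6 - 2*x
b(k, V) = 2 (b(k, V) = √4 = 2)
G(Z, I) = ⅖ + I/5 (G(Z, I) = (2 + I)/(1 + 4) = (2 + I)/5 = (2 + I)*(⅕) = ⅖ + I/5)
-495/7 - 16/G(9, 12) = -495/7 - 16/(⅖ + (⅕)*12) = -495*⅐ - 16/(⅖ + 12/5) = -495/7 - 16/14/5 = -495/7 - 16*5/14 = -495/7 - 40/7 = -535/7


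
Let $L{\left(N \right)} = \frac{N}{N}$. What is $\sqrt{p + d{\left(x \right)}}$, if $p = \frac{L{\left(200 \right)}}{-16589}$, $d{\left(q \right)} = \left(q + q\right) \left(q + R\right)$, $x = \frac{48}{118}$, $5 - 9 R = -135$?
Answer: $\frac{\sqrt{111961983502227}}{2936253} \approx 3.6036$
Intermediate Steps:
$R = \frac{140}{9}$ ($R = \frac{5}{9} - -15 = \frac{5}{9} + 15 = \frac{140}{9} \approx 15.556$)
$L{\left(N \right)} = 1$
$x = \frac{24}{59}$ ($x = 48 \cdot \frac{1}{118} = \frac{24}{59} \approx 0.40678$)
$d{\left(q \right)} = 2 q \left(\frac{140}{9} + q\right)$ ($d{\left(q \right)} = \left(q + q\right) \left(q + \frac{140}{9}\right) = 2 q \left(\frac{140}{9} + q\right)$)
$p = - \frac{1}{16589}$ ($p = 1 \frac{1}{-16589} = 1 \left(- \frac{1}{16589}\right) = - \frac{1}{16589} \approx -6.0281 \cdot 10^{-5}$)
$\sqrt{p + d{\left(x \right)}} = \sqrt{- \frac{1}{16589} + \frac{2}{9} \cdot \frac{24}{59} \left(140 + 9 \cdot \frac{24}{59}\right)} = \sqrt{- \frac{1}{16589} + \frac{2}{9} \cdot \frac{24}{59} \left(140 + \frac{216}{59}\right)} = \sqrt{- \frac{1}{16589} + \frac{2}{9} \cdot \frac{24}{59} \cdot \frac{8476}{59}} = \sqrt{- \frac{1}{16589} + \frac{135616}{10443}} = \sqrt{\frac{2249723381}{173238927}} = \frac{\sqrt{111961983502227}}{2936253}$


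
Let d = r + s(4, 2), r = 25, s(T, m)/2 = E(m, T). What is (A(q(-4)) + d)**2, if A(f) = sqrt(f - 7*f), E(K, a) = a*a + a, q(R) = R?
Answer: 4249 + 260*sqrt(6) ≈ 4885.9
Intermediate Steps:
E(K, a) = a + a**2 (E(K, a) = a**2 + a = a + a**2)
s(T, m) = 2*T*(1 + T) (s(T, m) = 2*(T*(1 + T)) = 2*T*(1 + T))
A(f) = sqrt(6)*sqrt(-f) (A(f) = sqrt(-6*f) = sqrt(6)*sqrt(-f))
d = 65 (d = 25 + 2*4*(1 + 4) = 25 + 2*4*5 = 25 + 40 = 65)
(A(q(-4)) + d)**2 = (sqrt(6)*sqrt(-1*(-4)) + 65)**2 = (sqrt(6)*sqrt(4) + 65)**2 = (sqrt(6)*2 + 65)**2 = (2*sqrt(6) + 65)**2 = (65 + 2*sqrt(6))**2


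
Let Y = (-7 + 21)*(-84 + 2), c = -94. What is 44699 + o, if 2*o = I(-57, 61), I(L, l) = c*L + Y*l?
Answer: 12364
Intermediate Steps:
Y = -1148 (Y = 14*(-82) = -1148)
I(L, l) = -1148*l - 94*L (I(L, l) = -94*L - 1148*l = -1148*l - 94*L)
o = -32335 (o = (-1148*61 - 94*(-57))/2 = (-70028 + 5358)/2 = (1/2)*(-64670) = -32335)
44699 + o = 44699 - 32335 = 12364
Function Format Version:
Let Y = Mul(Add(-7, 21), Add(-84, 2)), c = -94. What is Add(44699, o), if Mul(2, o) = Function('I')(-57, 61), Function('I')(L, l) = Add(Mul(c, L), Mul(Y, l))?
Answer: 12364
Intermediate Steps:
Y = -1148 (Y = Mul(14, -82) = -1148)
Function('I')(L, l) = Add(Mul(-1148, l), Mul(-94, L)) (Function('I')(L, l) = Add(Mul(-94, L), Mul(-1148, l)) = Add(Mul(-1148, l), Mul(-94, L)))
o = -32335 (o = Mul(Rational(1, 2), Add(Mul(-1148, 61), Mul(-94, -57))) = Mul(Rational(1, 2), Add(-70028, 5358)) = Mul(Rational(1, 2), -64670) = -32335)
Add(44699, o) = Add(44699, -32335) = 12364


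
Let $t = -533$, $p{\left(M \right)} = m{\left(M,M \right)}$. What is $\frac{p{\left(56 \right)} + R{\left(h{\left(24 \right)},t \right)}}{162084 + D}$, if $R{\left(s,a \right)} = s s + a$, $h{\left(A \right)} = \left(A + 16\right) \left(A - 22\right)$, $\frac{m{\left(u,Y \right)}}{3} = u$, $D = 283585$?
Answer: $\frac{6035}{445669} \approx 0.013541$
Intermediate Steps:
$m{\left(u,Y \right)} = 3 u$
$h{\left(A \right)} = \left(-22 + A\right) \left(16 + A\right)$ ($h{\left(A \right)} = \left(16 + A\right) \left(-22 + A\right) = \left(-22 + A\right) \left(16 + A\right)$)
$p{\left(M \right)} = 3 M$
$R{\left(s,a \right)} = a + s^{2}$ ($R{\left(s,a \right)} = s^{2} + a = a + s^{2}$)
$\frac{p{\left(56 \right)} + R{\left(h{\left(24 \right)},t \right)}}{162084 + D} = \frac{3 \cdot 56 - \left(533 - \left(-352 + 24^{2} - 144\right)^{2}\right)}{162084 + 283585} = \frac{168 - \left(533 - \left(-352 + 576 - 144\right)^{2}\right)}{445669} = \left(168 - \left(533 - 80^{2}\right)\right) \frac{1}{445669} = \left(168 + \left(-533 + 6400\right)\right) \frac{1}{445669} = \left(168 + 5867\right) \frac{1}{445669} = 6035 \cdot \frac{1}{445669} = \frac{6035}{445669}$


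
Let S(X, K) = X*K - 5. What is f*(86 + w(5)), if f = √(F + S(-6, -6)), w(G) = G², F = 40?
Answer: 111*√71 ≈ 935.30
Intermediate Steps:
S(X, K) = -5 + K*X (S(X, K) = K*X - 5 = -5 + K*X)
f = √71 (f = √(40 + (-5 - 6*(-6))) = √(40 + (-5 + 36)) = √(40 + 31) = √71 ≈ 8.4261)
f*(86 + w(5)) = √71*(86 + 5²) = √71*(86 + 25) = √71*111 = 111*√71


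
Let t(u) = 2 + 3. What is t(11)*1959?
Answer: 9795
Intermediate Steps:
t(u) = 5
t(11)*1959 = 5*1959 = 9795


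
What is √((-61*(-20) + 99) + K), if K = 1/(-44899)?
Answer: 2*√664749675055/44899 ≈ 36.318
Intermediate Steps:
K = -1/44899 ≈ -2.2272e-5
√((-61*(-20) + 99) + K) = √((-61*(-20) + 99) - 1/44899) = √((1220 + 99) - 1/44899) = √(1319 - 1/44899) = √(59221780/44899) = 2*√664749675055/44899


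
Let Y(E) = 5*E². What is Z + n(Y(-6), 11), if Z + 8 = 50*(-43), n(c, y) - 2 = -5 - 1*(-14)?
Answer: -2147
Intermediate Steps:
n(c, y) = 11 (n(c, y) = 2 + (-5 - 1*(-14)) = 2 + (-5 + 14) = 2 + 9 = 11)
Z = -2158 (Z = -8 + 50*(-43) = -8 - 2150 = -2158)
Z + n(Y(-6), 11) = -2158 + 11 = -2147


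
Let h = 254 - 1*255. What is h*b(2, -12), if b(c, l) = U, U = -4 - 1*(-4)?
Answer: 0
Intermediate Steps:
U = 0 (U = -4 + 4 = 0)
b(c, l) = 0
h = -1 (h = 254 - 255 = -1)
h*b(2, -12) = -1*0 = 0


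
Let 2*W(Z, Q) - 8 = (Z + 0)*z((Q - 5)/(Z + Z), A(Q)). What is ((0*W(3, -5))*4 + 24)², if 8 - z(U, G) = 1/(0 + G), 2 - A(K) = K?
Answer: 576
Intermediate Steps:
A(K) = 2 - K
z(U, G) = 8 - 1/G (z(U, G) = 8 - 1/(0 + G) = 8 - 1/G)
W(Z, Q) = 4 + Z*(8 - 1/(2 - Q))/2 (W(Z, Q) = 4 + ((Z + 0)*(8 - 1/(2 - Q)))/2 = 4 + (Z*(8 - 1/(2 - Q)))/2 = 4 + Z*(8 - 1/(2 - Q))/2)
((0*W(3, -5))*4 + 24)² = ((0*((-16 + 8*(-5) + 3*(-15 + 8*(-5)))/(2*(-2 - 5))))*4 + 24)² = ((0*((½)*(-16 - 40 + 3*(-15 - 40))/(-7)))*4 + 24)² = ((0*((½)*(-⅐)*(-16 - 40 + 3*(-55))))*4 + 24)² = ((0*((½)*(-⅐)*(-16 - 40 - 165)))*4 + 24)² = ((0*((½)*(-⅐)*(-221)))*4 + 24)² = ((0*(221/14))*4 + 24)² = (0*4 + 24)² = (0 + 24)² = 24² = 576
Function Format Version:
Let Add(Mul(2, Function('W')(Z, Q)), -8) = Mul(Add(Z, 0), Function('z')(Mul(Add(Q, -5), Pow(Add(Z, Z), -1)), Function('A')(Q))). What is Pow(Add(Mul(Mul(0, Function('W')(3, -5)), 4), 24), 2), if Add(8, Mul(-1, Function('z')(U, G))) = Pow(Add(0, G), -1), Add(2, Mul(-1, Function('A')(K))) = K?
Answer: 576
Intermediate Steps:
Function('A')(K) = Add(2, Mul(-1, K))
Function('z')(U, G) = Add(8, Mul(-1, Pow(G, -1))) (Function('z')(U, G) = Add(8, Mul(-1, Pow(Add(0, G), -1))) = Add(8, Mul(-1, Pow(G, -1))))
Function('W')(Z, Q) = Add(4, Mul(Rational(1, 2), Z, Add(8, Mul(-1, Pow(Add(2, Mul(-1, Q)), -1))))) (Function('W')(Z, Q) = Add(4, Mul(Rational(1, 2), Mul(Add(Z, 0), Add(8, Mul(-1, Pow(Add(2, Mul(-1, Q)), -1)))))) = Add(4, Mul(Rational(1, 2), Mul(Z, Add(8, Mul(-1, Pow(Add(2, Mul(-1, Q)), -1)))))) = Add(4, Mul(Rational(1, 2), Z, Add(8, Mul(-1, Pow(Add(2, Mul(-1, Q)), -1))))))
Pow(Add(Mul(Mul(0, Function('W')(3, -5)), 4), 24), 2) = Pow(Add(Mul(Mul(0, Mul(Rational(1, 2), Pow(Add(-2, -5), -1), Add(-16, Mul(8, -5), Mul(3, Add(-15, Mul(8, -5)))))), 4), 24), 2) = Pow(Add(Mul(Mul(0, Mul(Rational(1, 2), Pow(-7, -1), Add(-16, -40, Mul(3, Add(-15, -40))))), 4), 24), 2) = Pow(Add(Mul(Mul(0, Mul(Rational(1, 2), Rational(-1, 7), Add(-16, -40, Mul(3, -55)))), 4), 24), 2) = Pow(Add(Mul(Mul(0, Mul(Rational(1, 2), Rational(-1, 7), Add(-16, -40, -165))), 4), 24), 2) = Pow(Add(Mul(Mul(0, Mul(Rational(1, 2), Rational(-1, 7), -221)), 4), 24), 2) = Pow(Add(Mul(Mul(0, Rational(221, 14)), 4), 24), 2) = Pow(Add(Mul(0, 4), 24), 2) = Pow(Add(0, 24), 2) = Pow(24, 2) = 576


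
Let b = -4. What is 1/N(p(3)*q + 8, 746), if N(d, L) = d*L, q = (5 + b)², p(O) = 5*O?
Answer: 1/17158 ≈ 5.8282e-5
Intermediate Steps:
q = 1 (q = (5 - 4)² = 1² = 1)
N(d, L) = L*d
1/N(p(3)*q + 8, 746) = 1/(746*((5*3)*1 + 8)) = 1/(746*(15*1 + 8)) = 1/(746*(15 + 8)) = 1/(746*23) = 1/17158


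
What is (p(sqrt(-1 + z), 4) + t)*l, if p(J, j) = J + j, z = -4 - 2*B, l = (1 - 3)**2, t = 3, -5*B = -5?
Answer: 28 + 4*I*sqrt(7) ≈ 28.0 + 10.583*I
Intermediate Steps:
B = 1 (B = -1/5*(-5) = 1)
l = 4 (l = (-2)**2 = 4)
z = -6 (z = -4 - 2*1 = -4 - 2 = -6)
(p(sqrt(-1 + z), 4) + t)*l = ((sqrt(-1 - 6) + 4) + 3)*4 = ((sqrt(-7) + 4) + 3)*4 = ((I*sqrt(7) + 4) + 3)*4 = ((4 + I*sqrt(7)) + 3)*4 = (7 + I*sqrt(7))*4 = 28 + 4*I*sqrt(7)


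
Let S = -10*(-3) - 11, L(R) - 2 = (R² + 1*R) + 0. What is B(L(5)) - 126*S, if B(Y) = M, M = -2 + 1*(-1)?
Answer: -2397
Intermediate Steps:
L(R) = 2 + R + R² (L(R) = 2 + ((R² + 1*R) + 0) = 2 + ((R² + R) + 0) = 2 + ((R + R²) + 0) = 2 + (R + R²) = 2 + R + R²)
S = 19 (S = 30 - 11 = 19)
M = -3 (M = -2 - 1 = -3)
B(Y) = -3
B(L(5)) - 126*S = -3 - 126*19 = -3 - 2394 = -2397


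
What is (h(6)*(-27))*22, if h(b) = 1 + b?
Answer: -4158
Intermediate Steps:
(h(6)*(-27))*22 = ((1 + 6)*(-27))*22 = (7*(-27))*22 = -189*22 = -4158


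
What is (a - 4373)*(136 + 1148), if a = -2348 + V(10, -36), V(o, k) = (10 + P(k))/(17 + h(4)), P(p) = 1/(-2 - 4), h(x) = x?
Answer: -181212418/21 ≈ -8.6292e+6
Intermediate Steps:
P(p) = -⅙ (P(p) = 1/(-6) = -⅙)
V(o, k) = 59/126 (V(o, k) = (10 - ⅙)/(17 + 4) = (59/6)/21 = (59/6)*(1/21) = 59/126)
a = -295789/126 (a = -2348 + 59/126 = -295789/126 ≈ -2347.5)
(a - 4373)*(136 + 1148) = (-295789/126 - 4373)*(136 + 1148) = -846787/126*1284 = -181212418/21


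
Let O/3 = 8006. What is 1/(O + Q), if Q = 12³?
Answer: 1/25746 ≈ 3.8841e-5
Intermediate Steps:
O = 24018 (O = 3*8006 = 24018)
Q = 1728
1/(O + Q) = 1/(24018 + 1728) = 1/25746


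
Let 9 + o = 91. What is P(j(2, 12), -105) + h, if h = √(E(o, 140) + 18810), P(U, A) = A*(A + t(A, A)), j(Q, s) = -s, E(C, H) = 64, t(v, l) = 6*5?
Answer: 7875 + √18874 ≈ 8012.4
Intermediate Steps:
o = 82 (o = -9 + 91 = 82)
t(v, l) = 30
P(U, A) = A*(30 + A) (P(U, A) = A*(A + 30) = A*(30 + A))
h = √18874 (h = √(64 + 18810) = √18874 ≈ 137.38)
P(j(2, 12), -105) + h = -105*(30 - 105) + √18874 = -105*(-75) + √18874 = 7875 + √18874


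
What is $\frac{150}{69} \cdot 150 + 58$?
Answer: $\frac{8834}{23} \approx 384.09$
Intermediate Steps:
$\frac{150}{69} \cdot 150 + 58 = 150 \cdot \frac{1}{69} \cdot 150 + 58 = \frac{50}{23} \cdot 150 + 58 = \frac{7500}{23} + 58 = \frac{8834}{23}$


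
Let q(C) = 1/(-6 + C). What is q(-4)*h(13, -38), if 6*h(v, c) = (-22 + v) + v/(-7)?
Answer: 19/105 ≈ 0.18095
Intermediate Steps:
h(v, c) = -11/3 + v/7 (h(v, c) = ((-22 + v) + v/(-7))/6 = ((-22 + v) + v*(-⅐))/6 = ((-22 + v) - v/7)/6 = (-22 + 6*v/7)/6 = -11/3 + v/7)
q(-4)*h(13, -38) = (-11/3 + (⅐)*13)/(-6 - 4) = (-11/3 + 13/7)/(-10) = -⅒*(-38/21) = 19/105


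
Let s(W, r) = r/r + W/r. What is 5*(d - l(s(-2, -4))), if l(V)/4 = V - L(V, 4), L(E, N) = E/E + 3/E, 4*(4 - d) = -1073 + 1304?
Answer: -955/4 ≈ -238.75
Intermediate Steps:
s(W, r) = 1 + W/r
d = -215/4 (d = 4 - (-1073 + 1304)/4 = 4 - ¼*231 = 4 - 231/4 = -215/4 ≈ -53.750)
L(E, N) = 1 + 3/E
l(V) = 4*V - 4*(3 + V)/V (l(V) = 4*(V - (3 + V)/V) = 4*V - 4*(3 + V)/V)
5*(d - l(s(-2, -4))) = 5*(-215/4 - (-4 - 12*(-4/(-2 - 4)) + 4*((-2 - 4)/(-4)))) = 5*(-215/4 - (-4 - 12/((-¼*(-6))) + 4*(-¼*(-6)))) = 5*(-215/4 - (-4 - 12/3/2 + 4*(3/2))) = 5*(-215/4 - (-4 - 12*⅔ + 6)) = 5*(-215/4 - (-4 - 8 + 6)) = 5*(-215/4 - 1*(-6)) = 5*(-215/4 + 6) = 5*(-191/4) = -955/4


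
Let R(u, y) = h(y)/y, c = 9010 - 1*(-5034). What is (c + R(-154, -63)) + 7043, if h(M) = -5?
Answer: 1328486/63 ≈ 21087.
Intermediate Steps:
c = 14044 (c = 9010 + 5034 = 14044)
R(u, y) = -5/y
(c + R(-154, -63)) + 7043 = (14044 - 5/(-63)) + 7043 = (14044 - 5*(-1/63)) + 7043 = (14044 + 5/63) + 7043 = 884777/63 + 7043 = 1328486/63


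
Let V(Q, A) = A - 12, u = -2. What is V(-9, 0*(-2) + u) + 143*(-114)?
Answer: -16316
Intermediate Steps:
V(Q, A) = -12 + A
V(-9, 0*(-2) + u) + 143*(-114) = (-12 + (0*(-2) - 2)) + 143*(-114) = (-12 + (0 - 2)) - 16302 = (-12 - 2) - 16302 = -14 - 16302 = -16316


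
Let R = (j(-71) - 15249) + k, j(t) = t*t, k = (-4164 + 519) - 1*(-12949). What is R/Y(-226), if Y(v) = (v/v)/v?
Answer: 204304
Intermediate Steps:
k = 9304 (k = -3645 + 12949 = 9304)
Y(v) = 1/v
j(t) = t²
R = -904 (R = ((-71)² - 15249) + 9304 = (5041 - 15249) + 9304 = -10208 + 9304 = -904)
R/Y(-226) = -904/(1/(-226)) = -904/(-1/226) = -904*(-226) = 204304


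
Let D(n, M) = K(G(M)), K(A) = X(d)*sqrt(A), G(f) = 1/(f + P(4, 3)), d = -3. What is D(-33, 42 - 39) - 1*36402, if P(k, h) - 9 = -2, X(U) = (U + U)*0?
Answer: -36402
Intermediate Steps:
X(U) = 0 (X(U) = (2*U)*0 = 0)
P(k, h) = 7 (P(k, h) = 9 - 2 = 7)
G(f) = 1/(7 + f) (G(f) = 1/(f + 7) = 1/(7 + f))
K(A) = 0 (K(A) = 0*sqrt(A) = 0)
D(n, M) = 0
D(-33, 42 - 39) - 1*36402 = 0 - 1*36402 = 0 - 36402 = -36402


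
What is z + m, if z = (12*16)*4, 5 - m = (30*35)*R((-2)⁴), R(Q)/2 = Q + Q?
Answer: -66427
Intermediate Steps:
R(Q) = 4*Q (R(Q) = 2*(Q + Q) = 2*(2*Q) = 4*Q)
m = -67195 (m = 5 - 30*35*4*(-2)⁴ = 5 - 1050*4*16 = 5 - 1050*64 = 5 - 1*67200 = 5 - 67200 = -67195)
z = 768 (z = 192*4 = 768)
z + m = 768 - 67195 = -66427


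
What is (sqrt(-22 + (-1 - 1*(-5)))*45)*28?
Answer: 3780*I*sqrt(2) ≈ 5345.7*I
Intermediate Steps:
(sqrt(-22 + (-1 - 1*(-5)))*45)*28 = (sqrt(-22 + (-1 + 5))*45)*28 = (sqrt(-22 + 4)*45)*28 = (sqrt(-18)*45)*28 = ((3*I*sqrt(2))*45)*28 = (135*I*sqrt(2))*28 = 3780*I*sqrt(2)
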